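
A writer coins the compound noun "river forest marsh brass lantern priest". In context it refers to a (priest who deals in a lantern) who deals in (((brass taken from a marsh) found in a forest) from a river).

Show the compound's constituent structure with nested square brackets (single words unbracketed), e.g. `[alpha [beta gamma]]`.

[[river [forest [marsh brass]]] [lantern priest]]

Overall it is a kind of priest (specifically "lantern priest"); the modifier is "river forest marsh brass".
"river forest marsh brass" → head "brass" (specifically "forest marsh brass"), modifier "river".
"forest marsh brass" → head "brass" (specifically "marsh brass"), modifier "forest".
"marsh brass" → head "brass", modifier "marsh".
"lantern priest" → head "priest", modifier "lantern".
Putting it together: [[river [forest [marsh brass]]] [lantern priest]].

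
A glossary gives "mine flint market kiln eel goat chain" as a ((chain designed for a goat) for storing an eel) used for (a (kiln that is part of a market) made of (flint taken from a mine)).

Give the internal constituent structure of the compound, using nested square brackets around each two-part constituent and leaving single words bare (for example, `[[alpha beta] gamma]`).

Whole compound: head "chain" (specifically "eel goat chain"), modifier "mine flint market kiln".
"mine flint market kiln" → head "kiln" (specifically "market kiln"), modifier "mine flint".
"mine flint" → head "flint", modifier "mine".
"market kiln" → head "kiln", modifier "market".
"eel goat chain" → head "chain" (specifically "goat chain"), modifier "eel".
"goat chain" → head "chain", modifier "goat".
Assembled: [[[mine flint] [market kiln]] [eel [goat chain]]].

[[[mine flint] [market kiln]] [eel [goat chain]]]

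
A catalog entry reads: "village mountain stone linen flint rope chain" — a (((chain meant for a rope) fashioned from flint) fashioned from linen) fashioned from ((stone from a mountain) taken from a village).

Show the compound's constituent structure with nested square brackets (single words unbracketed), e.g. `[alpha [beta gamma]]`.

[[village [mountain stone]] [linen [flint [rope chain]]]]

At the top level: head "chain" (specifically "linen flint rope chain"); modifier "village mountain stone".
Inside "village mountain stone": head "stone" (specifically "mountain stone"), modifier "village".
Inside "mountain stone": head "stone", modifier "mountain".
Inside "linen flint rope chain": head "chain" (specifically "flint rope chain"), modifier "linen".
Inside "flint rope chain": head "chain" (specifically "rope chain"), modifier "flint".
Inside "rope chain": head "chain", modifier "rope".
Assembled: [[village [mountain stone]] [linen [flint [rope chain]]]].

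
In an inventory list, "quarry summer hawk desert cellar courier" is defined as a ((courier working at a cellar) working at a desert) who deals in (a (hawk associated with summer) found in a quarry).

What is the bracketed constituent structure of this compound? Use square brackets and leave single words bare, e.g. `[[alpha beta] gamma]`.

[[quarry [summer hawk]] [desert [cellar courier]]]

The outermost head in the paraphrase is "courier" (specifically "desert cellar courier"), modified by "quarry summer hawk".
"quarry summer hawk" → head "hawk" (specifically "summer hawk"), modifier "quarry".
"summer hawk" → head "hawk", modifier "summer".
"desert cellar courier" → head "courier" (specifically "cellar courier"), modifier "desert".
"cellar courier" → head "courier", modifier "cellar".
So the structure is [[quarry [summer hawk]] [desert [cellar courier]]].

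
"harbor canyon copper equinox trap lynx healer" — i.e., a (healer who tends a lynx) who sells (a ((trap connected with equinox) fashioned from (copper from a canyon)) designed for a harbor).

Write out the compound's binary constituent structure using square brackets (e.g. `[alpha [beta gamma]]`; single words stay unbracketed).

[[harbor [[canyon copper] [equinox trap]]] [lynx healer]]

The outermost head in the paraphrase is "healer" (specifically "lynx healer"), modified by "harbor canyon copper equinox trap".
"harbor canyon copper equinox trap" → head "trap" (specifically "canyon copper equinox trap"), modifier "harbor".
"canyon copper equinox trap" → head "trap" (specifically "equinox trap"), modifier "canyon copper".
"canyon copper" → head "copper", modifier "canyon".
"equinox trap" → head "trap", modifier "equinox".
"lynx healer" → head "healer", modifier "lynx".
Assembled: [[harbor [[canyon copper] [equinox trap]]] [lynx healer]].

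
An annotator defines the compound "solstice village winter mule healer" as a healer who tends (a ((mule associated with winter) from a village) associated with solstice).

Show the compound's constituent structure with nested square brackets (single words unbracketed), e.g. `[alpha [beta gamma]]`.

Overall it is a kind of healer; the modifier is "solstice village winter mule".
Within "solstice village winter mule", the head is "mule" (specifically "village winter mule") and the modifier is "solstice".
Within "village winter mule", the head is "mule" (specifically "winter mule") and the modifier is "village".
Within "winter mule", the head is "mule" and the modifier is "winter".
Assembled: [[solstice [village [winter mule]]] healer].

[[solstice [village [winter mule]]] healer]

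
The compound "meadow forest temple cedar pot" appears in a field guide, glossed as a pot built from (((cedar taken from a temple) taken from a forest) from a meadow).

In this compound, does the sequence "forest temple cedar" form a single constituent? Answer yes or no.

yes

The paraphrase groups the words so that "forest temple cedar" is one unit: it corresponds to a single parenthesized sub-phrase.
The full structure is [[meadow [forest [temple cedar]]] pot], in which [forest temple cedar] is a constituent.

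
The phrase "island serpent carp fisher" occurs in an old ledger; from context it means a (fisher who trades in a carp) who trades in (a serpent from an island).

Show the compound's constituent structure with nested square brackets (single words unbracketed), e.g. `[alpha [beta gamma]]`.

Overall it is a kind of fisher (specifically "carp fisher"); the modifier is "island serpent".
Inside "island serpent": head "serpent", modifier "island".
Inside "carp fisher": head "fisher", modifier "carp".
So the structure is [[island serpent] [carp fisher]].

[[island serpent] [carp fisher]]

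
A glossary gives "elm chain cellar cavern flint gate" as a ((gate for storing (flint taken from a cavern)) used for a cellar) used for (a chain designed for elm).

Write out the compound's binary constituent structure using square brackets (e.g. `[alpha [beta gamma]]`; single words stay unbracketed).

Overall it is a kind of gate (specifically "cellar cavern flint gate"); the modifier is "elm chain".
Inside "elm chain": head "chain", modifier "elm".
Inside "cellar cavern flint gate": head "gate" (specifically "cavern flint gate"), modifier "cellar".
Inside "cavern flint gate": head "gate", modifier "cavern flint".
Inside "cavern flint": head "flint", modifier "cavern".
So the structure is [[elm chain] [cellar [[cavern flint] gate]]].

[[elm chain] [cellar [[cavern flint] gate]]]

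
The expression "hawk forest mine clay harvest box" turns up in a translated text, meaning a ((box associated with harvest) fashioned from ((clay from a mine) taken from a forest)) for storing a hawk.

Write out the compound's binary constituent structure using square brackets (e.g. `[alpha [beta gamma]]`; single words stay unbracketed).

[hawk [[forest [mine clay]] [harvest box]]]

Overall it is a kind of box (specifically "forest mine clay harvest box"); the modifier is "hawk".
"forest mine clay harvest box" → head "box" (specifically "harvest box"), modifier "forest mine clay".
"forest mine clay" → head "clay" (specifically "mine clay"), modifier "forest".
"mine clay" → head "clay", modifier "mine".
"harvest box" → head "box", modifier "harvest".
Assembled: [hawk [[forest [mine clay]] [harvest box]]].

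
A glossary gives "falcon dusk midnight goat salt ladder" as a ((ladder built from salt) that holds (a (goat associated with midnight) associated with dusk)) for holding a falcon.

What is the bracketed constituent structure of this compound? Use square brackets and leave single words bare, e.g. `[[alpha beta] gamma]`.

Overall it is a kind of ladder (specifically "dusk midnight goat salt ladder"); the modifier is "falcon".
"dusk midnight goat salt ladder" → head "ladder" (specifically "salt ladder"), modifier "dusk midnight goat".
"dusk midnight goat" → head "goat" (specifically "midnight goat"), modifier "dusk".
"midnight goat" → head "goat", modifier "midnight".
"salt ladder" → head "ladder", modifier "salt".
So the structure is [falcon [[dusk [midnight goat]] [salt ladder]]].

[falcon [[dusk [midnight goat]] [salt ladder]]]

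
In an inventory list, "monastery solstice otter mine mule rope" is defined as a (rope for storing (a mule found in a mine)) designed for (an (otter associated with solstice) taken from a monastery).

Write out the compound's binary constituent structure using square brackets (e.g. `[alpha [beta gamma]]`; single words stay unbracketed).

Whole compound: head "rope" (specifically "mine mule rope"), modifier "monastery solstice otter".
Inside "monastery solstice otter": head "otter" (specifically "solstice otter"), modifier "monastery".
Inside "solstice otter": head "otter", modifier "solstice".
Inside "mine mule rope": head "rope", modifier "mine mule".
Inside "mine mule": head "mule", modifier "mine".
Assembled: [[monastery [solstice otter]] [[mine mule] rope]].

[[monastery [solstice otter]] [[mine mule] rope]]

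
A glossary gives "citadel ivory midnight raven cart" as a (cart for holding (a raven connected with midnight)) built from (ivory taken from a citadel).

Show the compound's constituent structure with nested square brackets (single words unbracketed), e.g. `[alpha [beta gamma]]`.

[[citadel ivory] [[midnight raven] cart]]

Overall it is a kind of cart (specifically "midnight raven cart"); the modifier is "citadel ivory".
Within "citadel ivory", the head is "ivory" and the modifier is "citadel".
Within "midnight raven cart", the head is "cart" and the modifier is "midnight raven".
Within "midnight raven", the head is "raven" and the modifier is "midnight".
Assembled: [[citadel ivory] [[midnight raven] cart]].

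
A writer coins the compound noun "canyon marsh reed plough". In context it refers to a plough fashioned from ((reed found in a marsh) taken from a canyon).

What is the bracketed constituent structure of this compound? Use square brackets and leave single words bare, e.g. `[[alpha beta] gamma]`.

[[canyon [marsh reed]] plough]

Overall it is a kind of plough; the modifier is "canyon marsh reed".
Within "canyon marsh reed", the head is "reed" (specifically "marsh reed") and the modifier is "canyon".
Within "marsh reed", the head is "reed" and the modifier is "marsh".
Assembled: [[canyon [marsh reed]] plough].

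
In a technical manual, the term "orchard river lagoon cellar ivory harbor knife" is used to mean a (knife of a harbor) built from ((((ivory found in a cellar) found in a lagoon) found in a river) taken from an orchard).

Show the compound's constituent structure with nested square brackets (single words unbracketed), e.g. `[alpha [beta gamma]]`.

The outermost head in the paraphrase is "knife" (specifically "harbor knife"), modified by "orchard river lagoon cellar ivory".
"orchard river lagoon cellar ivory" → head "ivory" (specifically "river lagoon cellar ivory"), modifier "orchard".
"river lagoon cellar ivory" → head "ivory" (specifically "lagoon cellar ivory"), modifier "river".
"lagoon cellar ivory" → head "ivory" (specifically "cellar ivory"), modifier "lagoon".
"cellar ivory" → head "ivory", modifier "cellar".
"harbor knife" → head "knife", modifier "harbor".
So the structure is [[orchard [river [lagoon [cellar ivory]]]] [harbor knife]].

[[orchard [river [lagoon [cellar ivory]]]] [harbor knife]]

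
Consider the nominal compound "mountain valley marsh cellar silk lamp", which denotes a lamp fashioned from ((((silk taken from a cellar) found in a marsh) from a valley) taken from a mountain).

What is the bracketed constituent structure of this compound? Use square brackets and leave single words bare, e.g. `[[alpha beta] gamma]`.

[[mountain [valley [marsh [cellar silk]]]] lamp]

The outermost head in the paraphrase is "lamp", modified by "mountain valley marsh cellar silk".
Within "mountain valley marsh cellar silk", the head is "silk" (specifically "valley marsh cellar silk") and the modifier is "mountain".
Within "valley marsh cellar silk", the head is "silk" (specifically "marsh cellar silk") and the modifier is "valley".
Within "marsh cellar silk", the head is "silk" (specifically "cellar silk") and the modifier is "marsh".
Within "cellar silk", the head is "silk" and the modifier is "cellar".
So the structure is [[mountain [valley [marsh [cellar silk]]]] lamp].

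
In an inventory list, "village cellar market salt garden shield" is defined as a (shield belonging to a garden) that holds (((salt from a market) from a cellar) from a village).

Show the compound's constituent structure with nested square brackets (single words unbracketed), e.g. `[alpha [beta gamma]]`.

Overall it is a kind of shield (specifically "garden shield"); the modifier is "village cellar market salt".
"village cellar market salt" → head "salt" (specifically "cellar market salt"), modifier "village".
"cellar market salt" → head "salt" (specifically "market salt"), modifier "cellar".
"market salt" → head "salt", modifier "market".
"garden shield" → head "shield", modifier "garden".
Putting it together: [[village [cellar [market salt]]] [garden shield]].

[[village [cellar [market salt]]] [garden shield]]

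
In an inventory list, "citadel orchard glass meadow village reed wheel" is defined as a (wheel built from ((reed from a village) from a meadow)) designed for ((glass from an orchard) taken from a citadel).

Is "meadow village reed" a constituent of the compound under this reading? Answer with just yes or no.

yes

The paraphrase groups the words so that "meadow village reed" is one unit: it corresponds to a single parenthesized sub-phrase.
The full structure is [[citadel [orchard glass]] [[meadow [village reed]] wheel]], in which [meadow village reed] is a constituent.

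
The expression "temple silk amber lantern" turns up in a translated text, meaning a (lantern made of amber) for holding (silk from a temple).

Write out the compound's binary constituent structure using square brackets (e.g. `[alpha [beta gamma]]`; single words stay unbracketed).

[[temple silk] [amber lantern]]

The outermost head in the paraphrase is "lantern" (specifically "amber lantern"), modified by "temple silk".
Within "temple silk", the head is "silk" and the modifier is "temple".
Within "amber lantern", the head is "lantern" and the modifier is "amber".
Putting it together: [[temple silk] [amber lantern]].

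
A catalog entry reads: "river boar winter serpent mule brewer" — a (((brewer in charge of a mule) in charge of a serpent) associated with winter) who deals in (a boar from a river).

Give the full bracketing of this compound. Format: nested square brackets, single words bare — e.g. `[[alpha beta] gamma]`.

[[river boar] [winter [serpent [mule brewer]]]]

Whole compound: head "brewer" (specifically "winter serpent mule brewer"), modifier "river boar".
Within "river boar", the head is "boar" and the modifier is "river".
Within "winter serpent mule brewer", the head is "brewer" (specifically "serpent mule brewer") and the modifier is "winter".
Within "serpent mule brewer", the head is "brewer" (specifically "mule brewer") and the modifier is "serpent".
Within "mule brewer", the head is "brewer" and the modifier is "mule".
Putting it together: [[river boar] [winter [serpent [mule brewer]]]].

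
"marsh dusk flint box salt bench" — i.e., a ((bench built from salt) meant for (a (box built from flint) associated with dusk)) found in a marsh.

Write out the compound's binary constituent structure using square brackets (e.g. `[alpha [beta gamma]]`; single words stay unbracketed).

[marsh [[dusk [flint box]] [salt bench]]]

The outermost head in the paraphrase is "bench" (specifically "dusk flint box salt bench"), modified by "marsh".
"dusk flint box salt bench" → head "bench" (specifically "salt bench"), modifier "dusk flint box".
"dusk flint box" → head "box" (specifically "flint box"), modifier "dusk".
"flint box" → head "box", modifier "flint".
"salt bench" → head "bench", modifier "salt".
Assembled: [marsh [[dusk [flint box]] [salt bench]]].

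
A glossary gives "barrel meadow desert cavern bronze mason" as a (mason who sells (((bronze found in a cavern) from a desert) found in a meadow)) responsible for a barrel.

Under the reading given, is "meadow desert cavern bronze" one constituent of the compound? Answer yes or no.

yes

The paraphrase groups the words so that "meadow desert cavern bronze" is one unit: it corresponds to a single parenthesized sub-phrase.
The full structure is [barrel [[meadow [desert [cavern bronze]]] mason]], in which [meadow desert cavern bronze] is a constituent.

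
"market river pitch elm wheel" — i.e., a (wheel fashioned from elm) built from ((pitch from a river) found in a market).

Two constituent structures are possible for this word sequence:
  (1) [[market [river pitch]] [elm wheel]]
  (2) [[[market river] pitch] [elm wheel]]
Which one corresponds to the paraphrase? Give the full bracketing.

[[market [river pitch]] [elm wheel]]

The paraphrase's head is the "wheel" part ("elm wheel"); its modifier is "market river pitch".
That top-level split, carried through the inner groups, gives [[market [river pitch]] [elm wheel]].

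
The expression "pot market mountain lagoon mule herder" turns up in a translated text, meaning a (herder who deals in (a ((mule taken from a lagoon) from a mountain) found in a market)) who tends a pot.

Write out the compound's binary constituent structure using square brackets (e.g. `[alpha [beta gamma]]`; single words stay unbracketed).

At the top level: head "herder" (specifically "market mountain lagoon mule herder"); modifier "pot".
Inside "market mountain lagoon mule herder": head "herder", modifier "market mountain lagoon mule".
Inside "market mountain lagoon mule": head "mule" (specifically "mountain lagoon mule"), modifier "market".
Inside "mountain lagoon mule": head "mule" (specifically "lagoon mule"), modifier "mountain".
Inside "lagoon mule": head "mule", modifier "lagoon".
So the structure is [pot [[market [mountain [lagoon mule]]] herder]].

[pot [[market [mountain [lagoon mule]]] herder]]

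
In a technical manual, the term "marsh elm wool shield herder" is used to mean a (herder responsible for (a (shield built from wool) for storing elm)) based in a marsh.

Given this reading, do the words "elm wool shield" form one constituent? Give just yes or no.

The paraphrase groups the words so that "elm wool shield" is one unit: it corresponds to a single parenthesized sub-phrase.
The full structure is [marsh [[elm [wool shield]] herder]], in which [elm wool shield] is a constituent.

yes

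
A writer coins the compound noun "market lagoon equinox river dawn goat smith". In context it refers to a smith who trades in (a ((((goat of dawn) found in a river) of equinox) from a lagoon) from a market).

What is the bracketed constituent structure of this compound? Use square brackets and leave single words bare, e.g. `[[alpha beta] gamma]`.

[[market [lagoon [equinox [river [dawn goat]]]]] smith]

Overall it is a kind of smith; the modifier is "market lagoon equinox river dawn goat".
Inside "market lagoon equinox river dawn goat": head "goat" (specifically "lagoon equinox river dawn goat"), modifier "market".
Inside "lagoon equinox river dawn goat": head "goat" (specifically "equinox river dawn goat"), modifier "lagoon".
Inside "equinox river dawn goat": head "goat" (specifically "river dawn goat"), modifier "equinox".
Inside "river dawn goat": head "goat" (specifically "dawn goat"), modifier "river".
Inside "dawn goat": head "goat", modifier "dawn".
Putting it together: [[market [lagoon [equinox [river [dawn goat]]]]] smith].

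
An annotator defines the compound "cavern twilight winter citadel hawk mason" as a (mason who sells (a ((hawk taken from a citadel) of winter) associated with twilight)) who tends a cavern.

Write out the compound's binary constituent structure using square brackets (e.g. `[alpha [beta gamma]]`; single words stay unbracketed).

The outermost head in the paraphrase is "mason" (specifically "twilight winter citadel hawk mason"), modified by "cavern".
Inside "twilight winter citadel hawk mason": head "mason", modifier "twilight winter citadel hawk".
Inside "twilight winter citadel hawk": head "hawk" (specifically "winter citadel hawk"), modifier "twilight".
Inside "winter citadel hawk": head "hawk" (specifically "citadel hawk"), modifier "winter".
Inside "citadel hawk": head "hawk", modifier "citadel".
Putting it together: [cavern [[twilight [winter [citadel hawk]]] mason]].

[cavern [[twilight [winter [citadel hawk]]] mason]]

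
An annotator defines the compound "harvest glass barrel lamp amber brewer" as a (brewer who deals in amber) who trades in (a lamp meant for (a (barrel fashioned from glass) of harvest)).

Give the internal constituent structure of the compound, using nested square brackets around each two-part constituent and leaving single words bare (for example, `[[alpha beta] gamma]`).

Overall it is a kind of brewer (specifically "amber brewer"); the modifier is "harvest glass barrel lamp".
Inside "harvest glass barrel lamp": head "lamp", modifier "harvest glass barrel".
Inside "harvest glass barrel": head "barrel" (specifically "glass barrel"), modifier "harvest".
Inside "glass barrel": head "barrel", modifier "glass".
Inside "amber brewer": head "brewer", modifier "amber".
So the structure is [[[harvest [glass barrel]] lamp] [amber brewer]].

[[[harvest [glass barrel]] lamp] [amber brewer]]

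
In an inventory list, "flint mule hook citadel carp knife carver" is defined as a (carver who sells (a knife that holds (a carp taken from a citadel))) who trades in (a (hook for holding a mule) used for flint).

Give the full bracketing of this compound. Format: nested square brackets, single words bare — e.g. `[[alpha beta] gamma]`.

Whole compound: head "carver" (specifically "citadel carp knife carver"), modifier "flint mule hook".
Within "flint mule hook", the head is "hook" (specifically "mule hook") and the modifier is "flint".
Within "mule hook", the head is "hook" and the modifier is "mule".
Within "citadel carp knife carver", the head is "carver" and the modifier is "citadel carp knife".
Within "citadel carp knife", the head is "knife" and the modifier is "citadel carp".
Within "citadel carp", the head is "carp" and the modifier is "citadel".
Putting it together: [[flint [mule hook]] [[[citadel carp] knife] carver]].

[[flint [mule hook]] [[[citadel carp] knife] carver]]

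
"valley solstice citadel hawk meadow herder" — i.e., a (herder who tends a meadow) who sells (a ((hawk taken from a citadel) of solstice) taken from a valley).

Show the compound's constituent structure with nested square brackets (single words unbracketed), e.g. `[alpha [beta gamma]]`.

[[valley [solstice [citadel hawk]]] [meadow herder]]

Whole compound: head "herder" (specifically "meadow herder"), modifier "valley solstice citadel hawk".
Inside "valley solstice citadel hawk": head "hawk" (specifically "solstice citadel hawk"), modifier "valley".
Inside "solstice citadel hawk": head "hawk" (specifically "citadel hawk"), modifier "solstice".
Inside "citadel hawk": head "hawk", modifier "citadel".
Inside "meadow herder": head "herder", modifier "meadow".
Assembled: [[valley [solstice [citadel hawk]]] [meadow herder]].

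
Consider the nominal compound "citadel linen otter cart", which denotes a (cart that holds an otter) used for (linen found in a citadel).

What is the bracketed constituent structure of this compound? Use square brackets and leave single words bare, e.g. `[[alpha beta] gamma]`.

[[citadel linen] [otter cart]]

The outermost head in the paraphrase is "cart" (specifically "otter cart"), modified by "citadel linen".
Inside "citadel linen": head "linen", modifier "citadel".
Inside "otter cart": head "cart", modifier "otter".
So the structure is [[citadel linen] [otter cart]].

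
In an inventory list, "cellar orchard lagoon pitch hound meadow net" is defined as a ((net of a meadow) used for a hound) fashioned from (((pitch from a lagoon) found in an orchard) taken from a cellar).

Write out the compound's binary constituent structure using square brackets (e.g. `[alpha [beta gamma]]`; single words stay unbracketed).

[[cellar [orchard [lagoon pitch]]] [hound [meadow net]]]

At the top level: head "net" (specifically "hound meadow net"); modifier "cellar orchard lagoon pitch".
"cellar orchard lagoon pitch" → head "pitch" (specifically "orchard lagoon pitch"), modifier "cellar".
"orchard lagoon pitch" → head "pitch" (specifically "lagoon pitch"), modifier "orchard".
"lagoon pitch" → head "pitch", modifier "lagoon".
"hound meadow net" → head "net" (specifically "meadow net"), modifier "hound".
"meadow net" → head "net", modifier "meadow".
Assembled: [[cellar [orchard [lagoon pitch]]] [hound [meadow net]]].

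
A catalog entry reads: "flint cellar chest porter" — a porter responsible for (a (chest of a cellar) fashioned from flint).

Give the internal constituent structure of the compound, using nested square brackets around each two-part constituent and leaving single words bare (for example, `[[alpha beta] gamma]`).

At the top level: head "porter"; modifier "flint cellar chest".
Inside "flint cellar chest": head "chest" (specifically "cellar chest"), modifier "flint".
Inside "cellar chest": head "chest", modifier "cellar".
So the structure is [[flint [cellar chest]] porter].

[[flint [cellar chest]] porter]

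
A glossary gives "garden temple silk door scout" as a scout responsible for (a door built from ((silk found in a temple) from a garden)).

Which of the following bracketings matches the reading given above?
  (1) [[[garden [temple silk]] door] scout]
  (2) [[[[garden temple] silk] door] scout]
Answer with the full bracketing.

[[[garden [temple silk]] door] scout]

The paraphrase's head is the "scout" part ("scout"); its modifier is "garden temple silk door".
That top-level split, carried through the inner groups, gives [[[garden [temple silk]] door] scout].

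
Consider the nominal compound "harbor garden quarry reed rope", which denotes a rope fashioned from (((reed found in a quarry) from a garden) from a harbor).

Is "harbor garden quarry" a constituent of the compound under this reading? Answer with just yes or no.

no

The top-level split is [harbor garden quarry reed] [rope]; the full structure is [[harbor [garden [quarry reed]]] rope].
"harbor garden quarry" straddles a constituent boundary, so it is not a single unit.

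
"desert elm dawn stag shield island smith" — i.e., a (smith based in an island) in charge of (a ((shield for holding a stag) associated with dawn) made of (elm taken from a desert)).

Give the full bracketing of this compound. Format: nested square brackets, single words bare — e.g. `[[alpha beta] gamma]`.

[[[desert elm] [dawn [stag shield]]] [island smith]]

Overall it is a kind of smith (specifically "island smith"); the modifier is "desert elm dawn stag shield".
"desert elm dawn stag shield" → head "shield" (specifically "dawn stag shield"), modifier "desert elm".
"desert elm" → head "elm", modifier "desert".
"dawn stag shield" → head "shield" (specifically "stag shield"), modifier "dawn".
"stag shield" → head "shield", modifier "stag".
"island smith" → head "smith", modifier "island".
Assembled: [[[desert elm] [dawn [stag shield]]] [island smith]].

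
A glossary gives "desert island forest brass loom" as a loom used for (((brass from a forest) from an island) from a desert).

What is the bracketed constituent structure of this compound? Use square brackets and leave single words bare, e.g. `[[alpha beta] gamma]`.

Overall it is a kind of loom; the modifier is "desert island forest brass".
"desert island forest brass" → head "brass" (specifically "island forest brass"), modifier "desert".
"island forest brass" → head "brass" (specifically "forest brass"), modifier "island".
"forest brass" → head "brass", modifier "forest".
Putting it together: [[desert [island [forest brass]]] loom].

[[desert [island [forest brass]]] loom]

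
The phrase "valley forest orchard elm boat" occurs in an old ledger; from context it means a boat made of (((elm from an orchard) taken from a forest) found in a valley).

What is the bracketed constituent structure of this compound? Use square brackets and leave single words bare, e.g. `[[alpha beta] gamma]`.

[[valley [forest [orchard elm]]] boat]

Overall it is a kind of boat; the modifier is "valley forest orchard elm".
"valley forest orchard elm" → head "elm" (specifically "forest orchard elm"), modifier "valley".
"forest orchard elm" → head "elm" (specifically "orchard elm"), modifier "forest".
"orchard elm" → head "elm", modifier "orchard".
Putting it together: [[valley [forest [orchard elm]]] boat].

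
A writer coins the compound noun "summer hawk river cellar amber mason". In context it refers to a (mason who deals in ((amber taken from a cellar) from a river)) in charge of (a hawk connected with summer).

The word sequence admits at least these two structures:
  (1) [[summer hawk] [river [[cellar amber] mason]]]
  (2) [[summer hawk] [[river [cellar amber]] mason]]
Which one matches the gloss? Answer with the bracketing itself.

[[summer hawk] [[river [cellar amber]] mason]]

The paraphrase's head is the "mason" part ("river cellar amber mason"); its modifier is "summer hawk".
That top-level split, carried through the inner groups, gives [[summer hawk] [[river [cellar amber]] mason]].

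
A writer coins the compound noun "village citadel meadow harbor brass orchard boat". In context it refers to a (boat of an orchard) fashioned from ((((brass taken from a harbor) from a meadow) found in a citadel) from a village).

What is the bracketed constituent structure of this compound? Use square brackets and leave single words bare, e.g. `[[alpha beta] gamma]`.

[[village [citadel [meadow [harbor brass]]]] [orchard boat]]

Whole compound: head "boat" (specifically "orchard boat"), modifier "village citadel meadow harbor brass".
Within "village citadel meadow harbor brass", the head is "brass" (specifically "citadel meadow harbor brass") and the modifier is "village".
Within "citadel meadow harbor brass", the head is "brass" (specifically "meadow harbor brass") and the modifier is "citadel".
Within "meadow harbor brass", the head is "brass" (specifically "harbor brass") and the modifier is "meadow".
Within "harbor brass", the head is "brass" and the modifier is "harbor".
Within "orchard boat", the head is "boat" and the modifier is "orchard".
So the structure is [[village [citadel [meadow [harbor brass]]]] [orchard boat]].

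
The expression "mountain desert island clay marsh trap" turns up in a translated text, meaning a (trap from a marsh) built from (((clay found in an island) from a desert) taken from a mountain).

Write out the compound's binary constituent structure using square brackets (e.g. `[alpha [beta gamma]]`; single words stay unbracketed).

At the top level: head "trap" (specifically "marsh trap"); modifier "mountain desert island clay".
Within "mountain desert island clay", the head is "clay" (specifically "desert island clay") and the modifier is "mountain".
Within "desert island clay", the head is "clay" (specifically "island clay") and the modifier is "desert".
Within "island clay", the head is "clay" and the modifier is "island".
Within "marsh trap", the head is "trap" and the modifier is "marsh".
Assembled: [[mountain [desert [island clay]]] [marsh trap]].

[[mountain [desert [island clay]]] [marsh trap]]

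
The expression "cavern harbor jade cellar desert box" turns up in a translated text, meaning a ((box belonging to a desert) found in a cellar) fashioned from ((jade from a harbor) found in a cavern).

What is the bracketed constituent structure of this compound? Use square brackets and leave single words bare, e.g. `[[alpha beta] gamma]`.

Whole compound: head "box" (specifically "cellar desert box"), modifier "cavern harbor jade".
Within "cavern harbor jade", the head is "jade" (specifically "harbor jade") and the modifier is "cavern".
Within "harbor jade", the head is "jade" and the modifier is "harbor".
Within "cellar desert box", the head is "box" (specifically "desert box") and the modifier is "cellar".
Within "desert box", the head is "box" and the modifier is "desert".
Assembled: [[cavern [harbor jade]] [cellar [desert box]]].

[[cavern [harbor jade]] [cellar [desert box]]]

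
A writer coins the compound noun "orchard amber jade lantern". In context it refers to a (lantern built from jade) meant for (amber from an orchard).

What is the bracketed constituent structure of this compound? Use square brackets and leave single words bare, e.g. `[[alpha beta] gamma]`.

Whole compound: head "lantern" (specifically "jade lantern"), modifier "orchard amber".
"orchard amber" → head "amber", modifier "orchard".
"jade lantern" → head "lantern", modifier "jade".
So the structure is [[orchard amber] [jade lantern]].

[[orchard amber] [jade lantern]]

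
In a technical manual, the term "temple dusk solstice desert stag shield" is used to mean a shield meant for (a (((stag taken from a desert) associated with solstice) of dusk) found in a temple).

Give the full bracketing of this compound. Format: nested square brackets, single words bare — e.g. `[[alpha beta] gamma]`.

[[temple [dusk [solstice [desert stag]]]] shield]

Whole compound: head "shield", modifier "temple dusk solstice desert stag".
Inside "temple dusk solstice desert stag": head "stag" (specifically "dusk solstice desert stag"), modifier "temple".
Inside "dusk solstice desert stag": head "stag" (specifically "solstice desert stag"), modifier "dusk".
Inside "solstice desert stag": head "stag" (specifically "desert stag"), modifier "solstice".
Inside "desert stag": head "stag", modifier "desert".
Putting it together: [[temple [dusk [solstice [desert stag]]]] shield].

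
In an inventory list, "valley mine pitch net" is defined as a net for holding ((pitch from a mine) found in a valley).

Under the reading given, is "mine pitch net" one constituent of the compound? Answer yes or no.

no

The top-level split is [valley mine pitch] [net]; the full structure is [[valley [mine pitch]] net].
"mine pitch net" straddles a constituent boundary, so it is not a single unit.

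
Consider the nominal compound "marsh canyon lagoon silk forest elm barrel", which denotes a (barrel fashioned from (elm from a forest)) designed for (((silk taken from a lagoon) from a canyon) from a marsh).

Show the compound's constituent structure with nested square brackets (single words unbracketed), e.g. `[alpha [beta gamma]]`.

Overall it is a kind of barrel (specifically "forest elm barrel"); the modifier is "marsh canyon lagoon silk".
Within "marsh canyon lagoon silk", the head is "silk" (specifically "canyon lagoon silk") and the modifier is "marsh".
Within "canyon lagoon silk", the head is "silk" (specifically "lagoon silk") and the modifier is "canyon".
Within "lagoon silk", the head is "silk" and the modifier is "lagoon".
Within "forest elm barrel", the head is "barrel" and the modifier is "forest elm".
Within "forest elm", the head is "elm" and the modifier is "forest".
Assembled: [[marsh [canyon [lagoon silk]]] [[forest elm] barrel]].

[[marsh [canyon [lagoon silk]]] [[forest elm] barrel]]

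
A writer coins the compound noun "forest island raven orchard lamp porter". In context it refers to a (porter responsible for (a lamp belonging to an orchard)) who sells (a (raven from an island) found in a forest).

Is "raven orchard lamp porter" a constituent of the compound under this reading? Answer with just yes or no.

no

The top-level split is [forest island raven] [orchard lamp porter]; the full structure is [[forest [island raven]] [[orchard lamp] porter]].
"raven orchard lamp porter" straddles a constituent boundary, so it is not a single unit.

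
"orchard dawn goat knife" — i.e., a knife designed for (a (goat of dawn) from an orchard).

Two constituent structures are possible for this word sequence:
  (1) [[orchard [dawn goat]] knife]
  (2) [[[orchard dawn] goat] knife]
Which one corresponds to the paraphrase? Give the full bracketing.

[[orchard [dawn goat]] knife]

The paraphrase's head is the "knife" part ("knife"); its modifier is "orchard dawn goat".
That top-level split, carried through the inner groups, gives [[orchard [dawn goat]] knife].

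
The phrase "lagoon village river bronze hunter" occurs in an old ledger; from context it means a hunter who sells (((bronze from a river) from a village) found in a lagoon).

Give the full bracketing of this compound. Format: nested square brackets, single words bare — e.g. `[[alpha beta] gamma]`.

Whole compound: head "hunter", modifier "lagoon village river bronze".
Inside "lagoon village river bronze": head "bronze" (specifically "village river bronze"), modifier "lagoon".
Inside "village river bronze": head "bronze" (specifically "river bronze"), modifier "village".
Inside "river bronze": head "bronze", modifier "river".
Putting it together: [[lagoon [village [river bronze]]] hunter].

[[lagoon [village [river bronze]]] hunter]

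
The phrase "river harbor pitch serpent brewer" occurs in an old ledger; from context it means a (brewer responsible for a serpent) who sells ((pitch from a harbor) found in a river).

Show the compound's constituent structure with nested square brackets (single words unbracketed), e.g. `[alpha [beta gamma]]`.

[[river [harbor pitch]] [serpent brewer]]

Overall it is a kind of brewer (specifically "serpent brewer"); the modifier is "river harbor pitch".
"river harbor pitch" → head "pitch" (specifically "harbor pitch"), modifier "river".
"harbor pitch" → head "pitch", modifier "harbor".
"serpent brewer" → head "brewer", modifier "serpent".
Assembled: [[river [harbor pitch]] [serpent brewer]].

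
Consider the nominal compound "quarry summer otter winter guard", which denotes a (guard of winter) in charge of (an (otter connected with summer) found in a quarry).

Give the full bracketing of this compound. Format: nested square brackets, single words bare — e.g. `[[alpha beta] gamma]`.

[[quarry [summer otter]] [winter guard]]

At the top level: head "guard" (specifically "winter guard"); modifier "quarry summer otter".
Within "quarry summer otter", the head is "otter" (specifically "summer otter") and the modifier is "quarry".
Within "summer otter", the head is "otter" and the modifier is "summer".
Within "winter guard", the head is "guard" and the modifier is "winter".
So the structure is [[quarry [summer otter]] [winter guard]].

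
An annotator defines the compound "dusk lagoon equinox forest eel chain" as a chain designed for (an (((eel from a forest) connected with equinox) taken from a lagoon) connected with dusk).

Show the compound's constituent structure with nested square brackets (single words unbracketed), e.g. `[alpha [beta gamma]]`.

Whole compound: head "chain", modifier "dusk lagoon equinox forest eel".
"dusk lagoon equinox forest eel" → head "eel" (specifically "lagoon equinox forest eel"), modifier "dusk".
"lagoon equinox forest eel" → head "eel" (specifically "equinox forest eel"), modifier "lagoon".
"equinox forest eel" → head "eel" (specifically "forest eel"), modifier "equinox".
"forest eel" → head "eel", modifier "forest".
Putting it together: [[dusk [lagoon [equinox [forest eel]]]] chain].

[[dusk [lagoon [equinox [forest eel]]]] chain]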